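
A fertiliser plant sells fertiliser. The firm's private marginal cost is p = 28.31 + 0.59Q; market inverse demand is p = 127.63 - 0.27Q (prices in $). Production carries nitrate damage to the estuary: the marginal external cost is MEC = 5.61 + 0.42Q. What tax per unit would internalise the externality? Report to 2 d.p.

Social marginal cost = private MC + MEC = 33.92 + 1.01Q.
Set SMC = demand: 33.92 + 1.01Q = 127.63 - 0.27Q → Q* = 73.2109.
The Pigouvian tax equals MEC at Q*: 5.61 + 0.42×73.2109 = 36.3586.

tax = $36.36 per unit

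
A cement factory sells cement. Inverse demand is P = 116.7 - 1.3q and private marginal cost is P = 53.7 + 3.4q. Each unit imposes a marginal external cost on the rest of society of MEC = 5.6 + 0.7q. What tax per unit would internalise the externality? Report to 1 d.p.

tax = 13.0 per unit

Social marginal cost = private MC + MEC = 59.3 + 4.1q.
Set SMC = demand: 59.3 + 4.1q = 116.7 - 1.3q → q* = 10.6296.
The Pigouvian tax equals MEC at q*: 5.6 + 0.7×10.6296 = 13.0407.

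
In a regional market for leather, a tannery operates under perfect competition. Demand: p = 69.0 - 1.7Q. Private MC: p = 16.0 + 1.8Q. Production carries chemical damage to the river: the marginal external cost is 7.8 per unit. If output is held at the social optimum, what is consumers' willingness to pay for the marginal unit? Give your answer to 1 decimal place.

Social marginal cost = private MC + MEC = 23.8 + 1.8Q.
Set SMC = demand: 23.8 + 1.8Q = 69.0 - 1.7Q → Q* = 12.9143.
Consumer price on the demand curve at Q*: 69.0 − 1.7×12.9143 = 47.0457.

P = 47.0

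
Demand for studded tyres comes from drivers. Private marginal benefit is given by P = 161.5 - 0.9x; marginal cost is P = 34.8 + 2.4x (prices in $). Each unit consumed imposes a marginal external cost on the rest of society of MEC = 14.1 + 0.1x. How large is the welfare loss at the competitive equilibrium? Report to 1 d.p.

Market equilibrium (private): 34.8 + 2.4x = 161.5 - 0.9x → x_m = 38.3939.
Social marginal benefit = demand − MEC = 147.4 - x.
Set SMB = MC: 147.4 - x = 34.8 + 2.4x → x* = 33.1176.
Height of the DWL triangle at x_m is MC(x_m) − SMB(x_m) = MEC(x_m) = 17.9394.
DWL = ½ × 5.2763 × 17.9394 = 47.3268.

DWL = $47.3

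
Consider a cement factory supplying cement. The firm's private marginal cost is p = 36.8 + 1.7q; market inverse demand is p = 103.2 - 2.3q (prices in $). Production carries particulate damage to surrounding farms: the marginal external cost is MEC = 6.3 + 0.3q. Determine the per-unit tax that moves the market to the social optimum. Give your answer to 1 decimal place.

Social marginal cost = private MC + MEC = 43.1 + 2.0q.
Set SMC = demand: 43.1 + 2.0q = 103.2 - 2.3q → q* = 13.9767.
The Pigouvian tax equals MEC at q*: 6.3 + 0.3×13.9767 = 10.4930.

tax = $10.5 per unit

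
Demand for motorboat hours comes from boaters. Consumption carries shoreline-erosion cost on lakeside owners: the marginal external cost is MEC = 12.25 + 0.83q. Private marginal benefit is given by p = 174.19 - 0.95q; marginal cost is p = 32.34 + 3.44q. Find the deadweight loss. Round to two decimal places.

DWL = 146.21

Market equilibrium (private): 32.34 + 3.44q = 174.19 - 0.95q → q_m = 32.3121.
Social marginal benefit = demand − MEC = 161.94 - 1.78q.
Set SMB = MC: 161.94 - 1.78q = 32.34 + 3.44q → q* = 24.8276.
The loss is the area between SMB and MC from q* to q_m; with linear curves that's a triangle of height MEC(q_m).
DWL = ½ × 7.4845 × 39.0690 = 146.2060.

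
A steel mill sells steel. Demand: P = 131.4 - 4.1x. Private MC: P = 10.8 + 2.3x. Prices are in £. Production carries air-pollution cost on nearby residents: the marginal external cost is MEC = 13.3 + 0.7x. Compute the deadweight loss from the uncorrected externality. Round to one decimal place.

Market equilibrium (private): 10.8 + 2.3x = 131.4 - 4.1x → x_m = 18.8438.
Social marginal cost = private MC + MEC = 24.1 + 3.0x.
Set SMC = demand: 24.1 + 3.0x = 131.4 - 4.1x → x* = 15.1127.
The welfare-loss triangle has base |x_m − x*| and height MEC(x_m) (the vertical gap between SMC and demand is zero at x* and MEC at x_m).
DWL = ½ × 3.7311 × 26.4906 = 49.4195.

DWL = £49.4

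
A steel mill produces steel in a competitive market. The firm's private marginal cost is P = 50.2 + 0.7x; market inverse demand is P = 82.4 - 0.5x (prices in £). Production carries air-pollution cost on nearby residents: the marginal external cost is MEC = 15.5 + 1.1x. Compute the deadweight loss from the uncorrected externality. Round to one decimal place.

DWL = £440.5

Market equilibrium (private): 50.2 + 0.7x = 82.4 - 0.5x → x_m = 26.8333.
Social marginal cost = private MC + MEC = 65.7 + 1.8x.
Set SMC = demand: 65.7 + 1.8x = 82.4 - 0.5x → x* = 7.2609.
Between x* and x_m the wedge SMC − demand runs linearly from 0 to MEC(x_m), so the loss is a triangle.
DWL = ½ × 19.5724 × 45.0167 = 440.5424.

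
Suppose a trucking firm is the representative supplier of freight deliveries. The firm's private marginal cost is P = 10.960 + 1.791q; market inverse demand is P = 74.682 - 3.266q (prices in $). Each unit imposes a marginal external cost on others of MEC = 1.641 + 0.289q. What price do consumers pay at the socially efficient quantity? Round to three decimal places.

P = $36.755

Social marginal cost = private MC + MEC = 12.601 + 2.080q.
Set SMC = demand: 12.601 + 2.080q = 74.682 - 3.266q → q* = 11.6126.
Consumer price on the demand curve at q*: 74.682 − 3.266×11.6126 = 36.7552.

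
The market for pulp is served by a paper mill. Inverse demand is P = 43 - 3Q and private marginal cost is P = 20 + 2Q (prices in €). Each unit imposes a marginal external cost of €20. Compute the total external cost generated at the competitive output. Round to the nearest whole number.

Market equilibrium (private): 20 + 2Q = 43 - 3Q → Q_m = 4.6000.
Total external cost = MEC × Q_m = 20 × 4.6000 = 92.0000.

€92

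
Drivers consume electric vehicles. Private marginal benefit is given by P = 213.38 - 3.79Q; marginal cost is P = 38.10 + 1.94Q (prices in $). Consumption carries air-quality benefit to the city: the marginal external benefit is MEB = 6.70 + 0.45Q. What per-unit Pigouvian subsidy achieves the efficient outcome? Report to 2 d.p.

subsidy = $22.21 per unit

Social marginal benefit = demand + MEB = 220.08 - 3.34Q.
Set SMB = MC: 220.08 - 3.34Q = 38.10 + 1.94Q → Q* = 34.4659.
The Pigouvian subsidy equals MEB at Q*: 6.70 + 0.45×34.4659 = 22.2097.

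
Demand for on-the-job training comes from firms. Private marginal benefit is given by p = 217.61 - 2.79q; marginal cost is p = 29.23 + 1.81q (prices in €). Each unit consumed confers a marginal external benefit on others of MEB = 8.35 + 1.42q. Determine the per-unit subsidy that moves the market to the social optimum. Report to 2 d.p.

Social marginal benefit = demand + MEB = 225.96 - 1.37q.
Set SMB = MC: 225.96 - 1.37q = 29.23 + 1.81q → q* = 61.8648.
The Pigouvian subsidy equals MEB at q*: 8.35 + 1.42×61.8648 = 96.1980.

subsidy = €96.20 per unit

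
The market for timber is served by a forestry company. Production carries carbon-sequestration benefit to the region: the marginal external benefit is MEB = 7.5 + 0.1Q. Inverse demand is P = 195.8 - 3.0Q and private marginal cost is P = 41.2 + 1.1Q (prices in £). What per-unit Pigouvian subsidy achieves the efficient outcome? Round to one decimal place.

Social marginal cost = private MC − MEB = 33.7 + Q.
Set SMC = demand: 33.7 + Q = 195.8 - 3.0Q → Q* = 40.5250.
The Pigouvian subsidy equals MEB at Q*: 7.5 + 0.1×40.5250 = 11.5525.

subsidy = £11.6 per unit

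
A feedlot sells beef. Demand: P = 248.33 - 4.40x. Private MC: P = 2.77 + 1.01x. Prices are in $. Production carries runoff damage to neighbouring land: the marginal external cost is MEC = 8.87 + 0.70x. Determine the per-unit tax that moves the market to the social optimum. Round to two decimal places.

Social marginal cost = private MC + MEC = 11.64 + 1.71x.
Set SMC = demand: 11.64 + 1.71x = 248.33 - 4.40x → x* = 38.7381.
The Pigouvian tax equals MEC at x*: 8.87 + 0.70×38.7381 = 35.9867.

tax = $35.99 per unit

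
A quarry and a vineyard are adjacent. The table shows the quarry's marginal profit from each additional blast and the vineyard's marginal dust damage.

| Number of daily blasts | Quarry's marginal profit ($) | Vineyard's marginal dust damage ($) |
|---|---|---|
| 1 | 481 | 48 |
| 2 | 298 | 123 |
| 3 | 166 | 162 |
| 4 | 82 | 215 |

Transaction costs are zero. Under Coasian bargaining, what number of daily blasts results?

3

Bargaining reaches the level where marginal profit last exceeds marginal dust damage.
That holds through level 3 (166 ≥ 162) but not at 4 (82 < 215).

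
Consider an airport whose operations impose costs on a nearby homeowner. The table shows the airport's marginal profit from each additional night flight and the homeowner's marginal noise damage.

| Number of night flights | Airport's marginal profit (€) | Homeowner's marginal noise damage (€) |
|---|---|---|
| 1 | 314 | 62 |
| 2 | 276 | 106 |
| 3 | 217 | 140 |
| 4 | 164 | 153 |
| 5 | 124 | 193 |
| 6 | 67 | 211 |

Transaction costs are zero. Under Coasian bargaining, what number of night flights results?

4

Bargaining reaches the level where marginal profit last exceeds marginal noise damage.
That holds through level 4 (164 ≥ 153) but not at 5 (124 < 193).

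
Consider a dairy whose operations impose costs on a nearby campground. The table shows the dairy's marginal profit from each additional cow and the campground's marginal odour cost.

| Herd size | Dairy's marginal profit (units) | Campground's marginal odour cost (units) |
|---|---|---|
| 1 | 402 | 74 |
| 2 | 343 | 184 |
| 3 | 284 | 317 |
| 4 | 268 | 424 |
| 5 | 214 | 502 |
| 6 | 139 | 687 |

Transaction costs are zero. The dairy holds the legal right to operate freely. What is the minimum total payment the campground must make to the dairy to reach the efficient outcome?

905

Left alone the dairy would choose level 6 (marginal profit stays positive).
Efficient level: k* = 2 (marginal profit ≥ marginal odour cost through 2).
The campground must at least cover the dairy's forgone profit from cutting 6→2: 284 + 268 + 214 + 139 = 905.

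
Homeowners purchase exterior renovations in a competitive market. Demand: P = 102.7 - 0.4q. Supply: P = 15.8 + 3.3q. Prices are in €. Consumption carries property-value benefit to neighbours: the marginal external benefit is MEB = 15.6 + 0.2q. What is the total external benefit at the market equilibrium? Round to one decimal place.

€421.6

Market equilibrium (private): 15.8 + 3.3q = 102.7 - 0.4q → q_m = 23.4865.
Total external benefit = ∫₀^{q_m} (15.6 + 0.2q) dq = 15.6×23.4865 + ½×0.2×23.4865² = 421.5510.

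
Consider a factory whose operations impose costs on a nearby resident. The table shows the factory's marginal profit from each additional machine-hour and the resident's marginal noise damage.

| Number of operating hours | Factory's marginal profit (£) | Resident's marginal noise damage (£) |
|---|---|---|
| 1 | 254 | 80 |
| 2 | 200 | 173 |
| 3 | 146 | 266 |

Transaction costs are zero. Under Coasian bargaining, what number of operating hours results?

Bargaining reaches the level where marginal profit last exceeds marginal noise damage.
That holds through level 2 (200 ≥ 173) but not at 3 (146 < 266).

2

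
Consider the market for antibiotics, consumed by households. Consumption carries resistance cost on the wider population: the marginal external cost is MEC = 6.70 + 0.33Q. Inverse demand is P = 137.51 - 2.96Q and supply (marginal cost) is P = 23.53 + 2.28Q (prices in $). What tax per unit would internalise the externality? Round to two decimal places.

tax = $13.06 per unit

Social marginal benefit = demand − MEC = 130.81 - 3.29Q.
Set SMB = MC: 130.81 - 3.29Q = 23.53 + 2.28Q → Q* = 19.2603.
The Pigouvian tax equals MEC at Q*: 6.70 + 0.33×19.2603 = 13.0559.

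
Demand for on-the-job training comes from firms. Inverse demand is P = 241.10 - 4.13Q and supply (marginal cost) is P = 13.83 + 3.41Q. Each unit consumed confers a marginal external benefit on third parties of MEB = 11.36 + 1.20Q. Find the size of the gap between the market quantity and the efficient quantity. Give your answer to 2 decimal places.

Market equilibrium (private): 13.83 + 3.41Q = 241.10 - 4.13Q → Q_m = 30.1419.
Social marginal benefit = demand + MEB = 252.46 - 2.93Q.
Set SMB = MC: 252.46 - 2.93Q = 13.83 + 3.41Q → Q* = 37.6388.
Gap = |30.1419 − 37.6388| = 7.4969.

7.50 units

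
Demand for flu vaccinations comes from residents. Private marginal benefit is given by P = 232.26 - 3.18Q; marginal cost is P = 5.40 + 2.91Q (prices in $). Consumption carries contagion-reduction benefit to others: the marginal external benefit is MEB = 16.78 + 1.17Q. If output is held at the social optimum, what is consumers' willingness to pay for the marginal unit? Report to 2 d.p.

P = $74.79

Social marginal benefit = demand + MEB = 249.04 - 2.01Q.
Set SMB = MC: 249.04 - 2.01Q = 5.40 + 2.91Q → Q* = 49.5203.
Consumer price on the demand curve at Q*: 232.26 − 3.18×49.5203 = 74.7854.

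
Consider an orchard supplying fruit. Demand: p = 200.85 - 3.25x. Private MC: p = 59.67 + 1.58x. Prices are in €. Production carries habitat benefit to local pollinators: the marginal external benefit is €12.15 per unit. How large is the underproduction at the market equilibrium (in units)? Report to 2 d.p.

Market equilibrium (private): 59.67 + 1.58x = 200.85 - 3.25x → x_m = 29.2298.
Social marginal cost = private MC − MEB = 47.52 + 1.58x.
Set SMC = demand: 47.52 + 1.58x = 200.85 - 3.25x → x* = 31.7453.
Gap = |29.2298 − 31.7453| = 2.5155.

2.52 units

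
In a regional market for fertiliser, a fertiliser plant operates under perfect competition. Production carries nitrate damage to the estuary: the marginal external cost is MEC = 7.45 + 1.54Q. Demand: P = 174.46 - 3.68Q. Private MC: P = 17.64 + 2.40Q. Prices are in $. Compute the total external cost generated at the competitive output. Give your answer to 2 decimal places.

Market equilibrium (private): 17.64 + 2.40Q = 174.46 - 3.68Q → Q_m = 25.7928.
Total external cost = ∫₀^{Q_m} (7.45 + 1.54Q) dQ = 7.45×25.7928 + ½×1.54×25.7928² = 704.4131.

$704.41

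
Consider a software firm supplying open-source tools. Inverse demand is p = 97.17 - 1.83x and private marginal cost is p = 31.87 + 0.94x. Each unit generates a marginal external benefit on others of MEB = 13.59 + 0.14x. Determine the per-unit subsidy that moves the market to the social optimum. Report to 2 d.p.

Social marginal cost = private MC − MEB = 18.28 + 0.80x.
Set SMC = demand: 18.28 + 0.80x = 97.17 - 1.83x → x* = 29.9962.
The Pigouvian subsidy equals MEB at x*: 13.59 + 0.14×29.9962 = 17.7895.

subsidy = 17.79 per unit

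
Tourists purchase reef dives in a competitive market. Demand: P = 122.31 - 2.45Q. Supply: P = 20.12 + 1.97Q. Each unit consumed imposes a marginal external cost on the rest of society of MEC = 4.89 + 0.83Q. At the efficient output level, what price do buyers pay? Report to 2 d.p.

Social marginal benefit = demand − MEC = 117.42 - 3.28Q.
Set SMB = MC: 117.42 - 3.28Q = 20.12 + 1.97Q → Q* = 18.5333.
Consumer price on the demand curve at Q*: 122.31 − 2.45×18.5333 = 76.9034.

P = 76.90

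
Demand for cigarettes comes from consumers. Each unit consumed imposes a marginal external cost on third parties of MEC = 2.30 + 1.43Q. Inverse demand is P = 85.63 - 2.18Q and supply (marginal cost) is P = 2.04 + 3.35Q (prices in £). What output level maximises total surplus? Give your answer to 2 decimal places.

Social marginal benefit = demand − MEC = 83.33 - 3.61Q.
Set SMB = MC: 83.33 - 3.61Q = 2.04 + 3.35Q → Q* = 11.6796.

Q* = 11.68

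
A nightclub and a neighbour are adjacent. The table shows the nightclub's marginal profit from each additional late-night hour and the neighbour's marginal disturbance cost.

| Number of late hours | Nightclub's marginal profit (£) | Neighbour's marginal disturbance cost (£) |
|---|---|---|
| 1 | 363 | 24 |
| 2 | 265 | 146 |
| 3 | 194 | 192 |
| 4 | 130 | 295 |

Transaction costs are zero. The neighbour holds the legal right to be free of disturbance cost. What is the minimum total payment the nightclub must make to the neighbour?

Efficient level: marginal profit ≥ marginal disturbance cost through level 3, so k* = 3.
With the neighbour holding the right, the nightclub must at least compensate total damage at k*: 24 + 146 + 192 = 362.

£362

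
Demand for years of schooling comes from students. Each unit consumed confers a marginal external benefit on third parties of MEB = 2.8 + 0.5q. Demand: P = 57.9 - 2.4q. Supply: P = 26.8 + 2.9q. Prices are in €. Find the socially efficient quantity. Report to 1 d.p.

q* = 7.1

Social marginal benefit = demand + MEB = 60.7 - 1.9q.
Set SMB = MC: 60.7 - 1.9q = 26.8 + 2.9q → q* = 7.0625.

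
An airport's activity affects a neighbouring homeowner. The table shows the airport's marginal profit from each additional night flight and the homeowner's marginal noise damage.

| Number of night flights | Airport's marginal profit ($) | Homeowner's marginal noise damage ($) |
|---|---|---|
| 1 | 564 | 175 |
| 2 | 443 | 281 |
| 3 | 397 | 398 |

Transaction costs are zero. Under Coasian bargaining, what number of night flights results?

2

Bargaining reaches the level where marginal profit last exceeds marginal noise damage.
That holds through level 2 (443 ≥ 281) but not at 3 (397 < 398).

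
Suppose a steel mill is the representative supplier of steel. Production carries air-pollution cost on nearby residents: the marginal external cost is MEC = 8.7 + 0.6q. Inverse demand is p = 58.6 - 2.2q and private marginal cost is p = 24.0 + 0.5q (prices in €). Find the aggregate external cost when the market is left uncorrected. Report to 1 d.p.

€160.8

Market equilibrium (private): 24.0 + 0.5q = 58.6 - 2.2q → q_m = 12.8148.
Total external cost = ∫₀^{q_m} (8.7 + 0.6q) dq = 8.7×12.8148 + ½×0.6×12.8148² = 160.7545.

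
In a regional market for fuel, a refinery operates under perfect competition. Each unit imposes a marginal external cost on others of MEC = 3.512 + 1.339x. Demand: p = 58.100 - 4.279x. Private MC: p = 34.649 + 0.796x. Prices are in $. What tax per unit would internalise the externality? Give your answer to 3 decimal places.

Social marginal cost = private MC + MEC = 38.161 + 2.135x.
Set SMC = demand: 38.161 + 2.135x = 58.100 - 4.279x → x* = 3.1087.
The Pigouvian tax equals MEC at x*: 3.512 + 1.339×3.1087 = 7.6745.

tax = $7.675 per unit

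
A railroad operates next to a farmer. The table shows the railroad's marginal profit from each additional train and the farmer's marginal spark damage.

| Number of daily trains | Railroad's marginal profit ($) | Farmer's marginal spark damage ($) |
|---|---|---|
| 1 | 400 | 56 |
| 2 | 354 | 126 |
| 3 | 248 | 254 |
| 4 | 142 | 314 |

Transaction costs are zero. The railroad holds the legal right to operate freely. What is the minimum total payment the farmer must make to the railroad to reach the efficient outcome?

$390

Left alone the railroad would choose level 4 (marginal profit stays positive).
Efficient level: k* = 2 (marginal profit ≥ marginal spark damage through 2).
The farmer must at least cover the railroad's forgone profit from cutting 4→2: 248 + 142 = 390.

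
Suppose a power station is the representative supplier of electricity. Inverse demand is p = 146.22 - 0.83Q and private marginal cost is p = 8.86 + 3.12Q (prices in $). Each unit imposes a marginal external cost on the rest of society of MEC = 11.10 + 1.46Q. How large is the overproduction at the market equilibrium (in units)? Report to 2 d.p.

11.44 units

Market equilibrium (private): 8.86 + 3.12Q = 146.22 - 0.83Q → Q_m = 34.7747.
Social marginal cost = private MC + MEC = 19.96 + 4.58Q.
Set SMC = demand: 19.96 + 4.58Q = 146.22 - 0.83Q → Q* = 23.3383.
Gap = |34.7747 − 23.3383| = 11.4364.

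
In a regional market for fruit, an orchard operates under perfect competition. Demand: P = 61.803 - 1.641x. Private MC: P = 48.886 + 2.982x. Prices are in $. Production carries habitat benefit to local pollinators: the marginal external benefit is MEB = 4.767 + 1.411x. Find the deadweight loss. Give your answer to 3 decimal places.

DWL = $11.808

Market equilibrium (private): 48.886 + 2.982x = 61.803 - 1.641x → x_m = 2.7941.
Social marginal cost = private MC − MEB = 44.119 + 1.571x.
Set SMC = demand: 44.119 + 1.571x = 61.803 - 1.641x → x* = 5.5056.
Between x* and x_m the wedge demand − SMC runs linearly from 0 to MEB(x_m), so the loss is a triangle.
DWL = ½ × 2.7115 × 8.7094 = 11.8078.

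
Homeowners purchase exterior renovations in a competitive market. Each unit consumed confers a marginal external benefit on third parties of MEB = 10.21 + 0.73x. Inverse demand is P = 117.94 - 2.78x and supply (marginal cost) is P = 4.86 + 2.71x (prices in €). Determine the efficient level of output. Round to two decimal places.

Social marginal benefit = demand + MEB = 128.15 - 2.05x.
Set SMB = MC: 128.15 - 2.05x = 4.86 + 2.71x → x* = 25.9013.

x* = 25.90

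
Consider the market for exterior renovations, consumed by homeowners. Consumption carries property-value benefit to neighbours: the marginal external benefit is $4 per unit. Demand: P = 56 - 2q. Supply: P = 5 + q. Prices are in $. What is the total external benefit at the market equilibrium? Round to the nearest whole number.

Market equilibrium (private): 5 + q = 56 - 2q → q_m = 17.0000.
Total external benefit = MEB × q_m = 4 × 17.0000 = 68.0000.

$68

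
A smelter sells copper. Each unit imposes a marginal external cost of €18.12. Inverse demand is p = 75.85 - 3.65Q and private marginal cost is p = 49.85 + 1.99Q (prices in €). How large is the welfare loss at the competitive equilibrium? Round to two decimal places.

Market equilibrium (private): 49.85 + 1.99Q = 75.85 - 3.65Q → Q_m = 4.6099.
Social marginal cost = private MC + MEC = 67.97 + 1.99Q.
Set SMC = demand: 67.97 + 1.99Q = 75.85 - 3.65Q → Q* = 1.3972.
The loss is the area between SMC and demand from Q* to Q_m; with linear curves that's a triangle of height MEC(Q_m).
DWL = ½ × 3.2127 × 18.1200 = 29.1071.

DWL = €29.11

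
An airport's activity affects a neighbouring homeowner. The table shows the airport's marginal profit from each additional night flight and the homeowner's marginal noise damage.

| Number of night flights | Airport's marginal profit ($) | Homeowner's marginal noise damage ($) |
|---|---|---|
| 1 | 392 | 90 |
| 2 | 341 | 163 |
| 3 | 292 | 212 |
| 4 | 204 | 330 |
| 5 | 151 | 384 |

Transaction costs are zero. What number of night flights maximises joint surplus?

3

Bargaining reaches the level where marginal profit last exceeds marginal noise damage.
That holds through level 3 (292 ≥ 212) but not at 4 (204 < 330).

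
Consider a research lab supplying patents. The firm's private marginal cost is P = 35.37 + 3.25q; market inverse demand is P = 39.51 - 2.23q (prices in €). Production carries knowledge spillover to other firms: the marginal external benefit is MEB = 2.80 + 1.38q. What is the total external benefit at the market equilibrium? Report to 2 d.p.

Market equilibrium (private): 35.37 + 3.25q = 39.51 - 2.23q → q_m = 0.7555.
Total external benefit = ∫₀^{q_m} (2.80 + 1.38q) dq = 2.80×0.7555 + ½×1.38×0.7555² = 2.5092.

€2.51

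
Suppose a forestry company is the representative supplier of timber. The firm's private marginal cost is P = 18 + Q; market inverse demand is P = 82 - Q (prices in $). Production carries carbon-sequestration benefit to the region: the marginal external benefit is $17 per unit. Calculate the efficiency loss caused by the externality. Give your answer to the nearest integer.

DWL = $72

Market equilibrium (private): 18 + Q = 82 - Q → Q_m = 32.0000.
Social marginal cost = private MC − MEB = 1 + Q.
Set SMC = demand: 1 + Q = 82 - Q → Q* = 40.5000.
The welfare-loss triangle has base |Q_m − Q*| and height MEB(Q_m) (the vertical gap between SMC and demand is zero at Q* and MEB at Q_m).
DWL = ½ × 8.5000 × 17.0000 = 72.2500.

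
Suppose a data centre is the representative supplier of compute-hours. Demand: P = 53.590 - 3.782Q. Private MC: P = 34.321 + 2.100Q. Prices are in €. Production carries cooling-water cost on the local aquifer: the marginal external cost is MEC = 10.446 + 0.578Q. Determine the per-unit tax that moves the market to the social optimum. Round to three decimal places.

tax = €11.235 per unit

Social marginal cost = private MC + MEC = 44.767 + 2.678Q.
Set SMC = demand: 44.767 + 2.678Q = 53.590 - 3.782Q → Q* = 1.3658.
The Pigouvian tax equals MEC at Q*: 10.446 + 0.578×1.3658 = 11.2354.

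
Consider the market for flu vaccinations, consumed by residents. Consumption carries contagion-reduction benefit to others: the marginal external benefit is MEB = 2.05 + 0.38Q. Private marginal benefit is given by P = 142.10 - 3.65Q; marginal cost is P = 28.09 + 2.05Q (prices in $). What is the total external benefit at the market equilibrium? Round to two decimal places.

Market equilibrium (private): 28.09 + 2.05Q = 142.10 - 3.65Q → Q_m = 20.0018.
Total external benefit = ∫₀^{Q_m} (2.05 + 0.38Q) dQ = 2.05×20.0018 + ½×0.38×20.0018² = 117.0174.

$117.02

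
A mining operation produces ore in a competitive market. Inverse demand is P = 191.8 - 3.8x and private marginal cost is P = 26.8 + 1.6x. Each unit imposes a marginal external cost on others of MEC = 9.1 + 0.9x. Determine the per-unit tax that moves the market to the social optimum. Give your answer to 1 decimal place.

Social marginal cost = private MC + MEC = 35.9 + 2.5x.
Set SMC = demand: 35.9 + 2.5x = 191.8 - 3.8x → x* = 24.7460.
The Pigouvian tax equals MEC at x*: 9.1 + 0.9×24.7460 = 31.3714.

tax = 31.4 per unit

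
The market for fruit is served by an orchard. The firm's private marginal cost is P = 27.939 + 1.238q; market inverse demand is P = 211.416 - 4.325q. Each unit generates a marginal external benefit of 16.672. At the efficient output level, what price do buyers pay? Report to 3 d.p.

Social marginal cost = private MC − MEB = 11.267 + 1.238q.
Set SMC = demand: 11.267 + 1.238q = 211.416 - 4.325q → q* = 35.9786.
Consumer price on the demand curve at q*: 211.416 − 4.325×35.9786 = 55.8086.

P = 55.809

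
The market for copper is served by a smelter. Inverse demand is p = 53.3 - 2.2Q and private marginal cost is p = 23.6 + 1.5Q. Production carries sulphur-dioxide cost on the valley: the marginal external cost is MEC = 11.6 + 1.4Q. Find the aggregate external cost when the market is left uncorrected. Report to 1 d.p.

138.2

Market equilibrium (private): 23.6 + 1.5Q = 53.3 - 2.2Q → Q_m = 8.0270.
Total external cost = ∫₀^{Q_m} (11.6 + 1.4Q) dQ = 11.6×8.0270 + ½×1.4×8.0270² = 138.2161.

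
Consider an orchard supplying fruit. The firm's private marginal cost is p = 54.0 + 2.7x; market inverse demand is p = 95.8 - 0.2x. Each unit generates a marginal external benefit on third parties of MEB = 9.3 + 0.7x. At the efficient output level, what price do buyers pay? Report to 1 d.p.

Social marginal cost = private MC − MEB = 44.7 + 2.0x.
Set SMC = demand: 44.7 + 2.0x = 95.8 - 0.2x → x* = 23.2273.
Consumer price on the demand curve at x*: 95.8 − 0.2×23.2273 = 91.1545.

P = 91.2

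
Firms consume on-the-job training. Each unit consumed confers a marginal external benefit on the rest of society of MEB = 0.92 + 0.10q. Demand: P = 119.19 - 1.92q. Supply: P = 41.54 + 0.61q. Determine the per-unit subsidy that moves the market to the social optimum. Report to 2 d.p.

Social marginal benefit = demand + MEB = 120.11 - 1.82q.
Set SMB = MC: 120.11 - 1.82q = 41.54 + 0.61q → q* = 32.3333.
The Pigouvian subsidy equals MEB at q*: 0.92 + 0.10×32.3333 = 4.1533.

subsidy = 4.15 per unit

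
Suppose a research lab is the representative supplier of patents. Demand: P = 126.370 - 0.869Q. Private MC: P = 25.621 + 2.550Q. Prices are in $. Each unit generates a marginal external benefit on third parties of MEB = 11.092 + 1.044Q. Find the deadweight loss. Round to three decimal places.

DWL = $368.825

Market equilibrium (private): 25.621 + 2.550Q = 126.370 - 0.869Q → Q_m = 29.4674.
Social marginal cost = private MC − MEB = 14.529 + 1.506Q.
Set SMC = demand: 14.529 + 1.506Q = 126.370 - 0.869Q → Q* = 47.0909.
The loss is the area between SMC and demand from Q* to Q_m; with linear curves that's a triangle of height MEB(Q_m).
DWL = ½ × 17.6235 × 41.8560 = 368.8246.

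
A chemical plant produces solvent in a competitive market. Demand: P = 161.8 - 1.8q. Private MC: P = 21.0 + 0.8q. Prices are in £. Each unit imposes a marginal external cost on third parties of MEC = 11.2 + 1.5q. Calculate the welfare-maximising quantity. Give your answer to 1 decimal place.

q* = 31.6

Social marginal cost = private MC + MEC = 32.2 + 2.3q.
Set SMC = demand: 32.2 + 2.3q = 161.8 - 1.8q → q* = 31.6098.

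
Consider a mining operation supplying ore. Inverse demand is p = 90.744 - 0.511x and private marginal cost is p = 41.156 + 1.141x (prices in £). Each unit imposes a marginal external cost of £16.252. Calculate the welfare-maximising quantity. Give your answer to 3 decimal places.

x* = 20.179

Social marginal cost = private MC + MEC = 57.408 + 1.141x.
Set SMC = demand: 57.408 + 1.141x = 90.744 - 0.511x → x* = 20.1792.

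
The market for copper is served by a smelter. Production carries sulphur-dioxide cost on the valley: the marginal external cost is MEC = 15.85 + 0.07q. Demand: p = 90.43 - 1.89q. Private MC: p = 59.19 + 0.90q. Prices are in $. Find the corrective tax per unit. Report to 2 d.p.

tax = $16.23 per unit

Social marginal cost = private MC + MEC = 75.04 + 0.97q.
Set SMC = demand: 75.04 + 0.97q = 90.43 - 1.89q → q* = 5.3811.
The Pigouvian tax equals MEC at q*: 15.85 + 0.07×5.3811 = 16.2267.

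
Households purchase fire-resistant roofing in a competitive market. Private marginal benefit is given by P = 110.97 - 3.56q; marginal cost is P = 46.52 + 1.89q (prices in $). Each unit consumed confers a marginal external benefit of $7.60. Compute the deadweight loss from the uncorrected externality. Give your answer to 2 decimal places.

DWL = $5.30

Market equilibrium (private): 46.52 + 1.89q = 110.97 - 3.56q → q_m = 11.8257.
Social marginal benefit = demand + MEB = 118.57 - 3.56q.
Set SMB = MC: 118.57 - 3.56q = 46.52 + 1.89q → q* = 13.2202.
Between q* and q_m the wedge SMB − MC runs linearly from 0 to MEB(q_m), so the loss is a triangle.
DWL = ½ × 1.3945 × 7.6000 = 5.2991.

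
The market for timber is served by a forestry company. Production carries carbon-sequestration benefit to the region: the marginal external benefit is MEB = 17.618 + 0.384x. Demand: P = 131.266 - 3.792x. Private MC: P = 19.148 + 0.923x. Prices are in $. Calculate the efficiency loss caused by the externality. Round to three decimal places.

DWL = $82.604

Market equilibrium (private): 19.148 + 0.923x = 131.266 - 3.792x → x_m = 23.7790.
Social marginal cost = private MC − MEB = 1.530 + 0.539x.
Set SMC = demand: 1.530 + 0.539x = 131.266 - 3.792x → x* = 29.9552.
Between x* and x_m the wedge demand − SMC runs linearly from 0 to MEB(x_m), so the loss is a triangle.
DWL = ½ × 6.1762 × 26.7491 = 82.6039.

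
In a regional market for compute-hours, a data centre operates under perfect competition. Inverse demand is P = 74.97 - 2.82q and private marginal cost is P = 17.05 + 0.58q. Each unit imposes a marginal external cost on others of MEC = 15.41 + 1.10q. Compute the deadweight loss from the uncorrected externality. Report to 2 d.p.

Market equilibrium (private): 17.05 + 0.58q = 74.97 - 2.82q → q_m = 17.0353.
Social marginal cost = private MC + MEC = 32.46 + 1.68q.
Set SMC = demand: 32.46 + 1.68q = 74.97 - 2.82q → q* = 9.4467.
Height of the DWL triangle at q_m is SMC(q_m) − demand(q_m) = MEC(q_m) = 34.1488.
DWL = ½ × 7.5886 × 34.1488 = 129.5708.

DWL = 129.57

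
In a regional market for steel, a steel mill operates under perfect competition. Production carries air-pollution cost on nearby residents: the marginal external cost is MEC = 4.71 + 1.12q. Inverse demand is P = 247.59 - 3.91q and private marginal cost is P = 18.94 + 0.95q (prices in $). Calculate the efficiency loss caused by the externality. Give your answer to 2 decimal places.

Market equilibrium (private): 18.94 + 0.95q = 247.59 - 3.91q → q_m = 47.0473.
Social marginal cost = private MC + MEC = 23.65 + 2.07q.
Set SMC = demand: 23.65 + 2.07q = 247.59 - 3.91q → q* = 37.4482.
The welfare-loss triangle has base |q_m − q*| and height MEC(q_m) (the vertical gap between SMC and demand is zero at q* and MEC at q_m).
DWL = ½ × 9.5991 × 57.4030 = 275.5086.

DWL = $275.51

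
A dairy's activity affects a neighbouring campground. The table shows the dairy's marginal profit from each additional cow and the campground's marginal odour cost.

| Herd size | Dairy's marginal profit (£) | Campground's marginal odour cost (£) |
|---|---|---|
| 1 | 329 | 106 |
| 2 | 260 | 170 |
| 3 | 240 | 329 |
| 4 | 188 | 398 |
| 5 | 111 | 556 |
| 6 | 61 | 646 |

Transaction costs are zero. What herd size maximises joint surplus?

2

Bargaining reaches the level where marginal profit last exceeds marginal odour cost.
That holds through level 2 (260 ≥ 170) but not at 3 (240 < 329).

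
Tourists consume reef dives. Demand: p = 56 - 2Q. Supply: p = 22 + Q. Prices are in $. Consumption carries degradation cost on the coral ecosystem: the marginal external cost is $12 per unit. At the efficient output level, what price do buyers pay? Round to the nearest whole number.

Social marginal benefit = demand − MEC = 44 - 2Q.
Set SMB = MC: 44 - 2Q = 22 + Q → Q* = 7.3333.
Consumer price on the demand curve at Q*: 56 − 2×7.3333 = 41.3334.

P = $41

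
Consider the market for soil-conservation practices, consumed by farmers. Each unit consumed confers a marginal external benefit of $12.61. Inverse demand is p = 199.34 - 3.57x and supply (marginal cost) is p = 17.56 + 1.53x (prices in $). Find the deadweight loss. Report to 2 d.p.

DWL = $15.59

Market equilibrium (private): 17.56 + 1.53x = 199.34 - 3.57x → x_m = 35.6431.
Social marginal benefit = demand + MEB = 211.95 - 3.57x.
Set SMB = MC: 211.95 - 3.57x = 17.56 + 1.53x → x* = 38.1157.
Height of the DWL triangle at x_m is SMB(x_m) − MC(x_m) = MEB(x_m) = 12.6100.
DWL = ½ × 2.4726 × 12.6100 = 15.5897.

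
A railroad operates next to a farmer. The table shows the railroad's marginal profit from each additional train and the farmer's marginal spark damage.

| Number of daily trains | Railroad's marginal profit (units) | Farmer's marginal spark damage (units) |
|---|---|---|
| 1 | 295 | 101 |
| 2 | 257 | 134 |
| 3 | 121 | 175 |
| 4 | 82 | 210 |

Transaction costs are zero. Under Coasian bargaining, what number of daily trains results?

2

Bargaining reaches the level where marginal profit last exceeds marginal spark damage.
That holds through level 2 (257 ≥ 134) but not at 3 (121 < 175).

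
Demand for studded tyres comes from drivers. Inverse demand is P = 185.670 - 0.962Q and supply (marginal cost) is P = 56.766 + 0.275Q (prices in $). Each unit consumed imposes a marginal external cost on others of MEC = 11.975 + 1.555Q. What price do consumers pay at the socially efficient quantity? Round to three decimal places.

P = $145.381

Social marginal benefit = demand − MEC = 173.695 - 2.517Q.
Set SMB = MC: 173.695 - 2.517Q = 56.766 + 0.275Q → Q* = 41.8800.
Consumer price on the demand curve at Q*: 185.670 − 0.962×41.8800 = 145.3814.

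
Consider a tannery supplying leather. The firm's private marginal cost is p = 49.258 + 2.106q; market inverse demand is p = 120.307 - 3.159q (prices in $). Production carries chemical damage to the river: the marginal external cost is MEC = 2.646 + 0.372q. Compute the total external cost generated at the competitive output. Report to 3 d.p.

Market equilibrium (private): 49.258 + 2.106q = 120.307 - 3.159q → q_m = 13.4946.
Total external cost = ∫₀^{q_m} (2.646 + 0.372q) dq = 2.646×13.4946 + ½×0.372×13.4946² = 69.5781.

$69.578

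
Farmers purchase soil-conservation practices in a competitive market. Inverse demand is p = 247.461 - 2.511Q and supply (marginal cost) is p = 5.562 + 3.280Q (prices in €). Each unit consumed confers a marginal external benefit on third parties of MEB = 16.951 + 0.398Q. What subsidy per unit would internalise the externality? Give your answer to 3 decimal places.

subsidy = €36.054 per unit

Social marginal benefit = demand + MEB = 264.412 - 2.113Q.
Set SMB = MC: 264.412 - 2.113Q = 5.562 + 3.280Q → Q* = 47.9974.
The Pigouvian subsidy equals MEB at Q*: 16.951 + 0.398×47.9974 = 36.0540.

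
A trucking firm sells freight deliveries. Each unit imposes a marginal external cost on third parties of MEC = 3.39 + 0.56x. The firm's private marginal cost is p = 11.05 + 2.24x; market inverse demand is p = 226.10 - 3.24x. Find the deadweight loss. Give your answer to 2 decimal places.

Market equilibrium (private): 11.05 + 2.24x = 226.10 - 3.24x → x_m = 39.2427.
Social marginal cost = private MC + MEC = 14.44 + 2.80x.
Set SMC = demand: 14.44 + 2.80x = 226.10 - 3.24x → x* = 35.0430.
The loss is the area between SMC and demand from x* to x_m; with linear curves that's a triangle of height MEC(x_m).
DWL = ½ × 4.1997 × 25.3659 = 53.2646.

DWL = 53.26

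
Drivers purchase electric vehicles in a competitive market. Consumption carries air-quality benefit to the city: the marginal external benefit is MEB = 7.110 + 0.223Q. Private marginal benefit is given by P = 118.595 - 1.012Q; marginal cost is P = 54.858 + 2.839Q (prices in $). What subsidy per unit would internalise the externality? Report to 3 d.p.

Social marginal benefit = demand + MEB = 125.705 - 0.789Q.
Set SMB = MC: 125.705 - 0.789Q = 54.858 + 2.839Q → Q* = 19.5278.
The Pigouvian subsidy equals MEB at Q*: 7.110 + 0.223×19.5278 = 11.4647.

subsidy = $11.465 per unit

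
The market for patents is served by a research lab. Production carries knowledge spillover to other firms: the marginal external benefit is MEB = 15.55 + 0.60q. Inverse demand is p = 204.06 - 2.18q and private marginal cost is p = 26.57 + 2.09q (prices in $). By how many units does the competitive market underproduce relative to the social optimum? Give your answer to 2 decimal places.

Market equilibrium (private): 26.57 + 2.09q = 204.06 - 2.18q → q_m = 41.5667.
Social marginal cost = private MC − MEB = 11.02 + 1.49q.
Set SMC = demand: 11.02 + 1.49q = 204.06 - 2.18q → q* = 52.5995.
Gap = |41.5667 − 52.5995| = 11.0328.

11.03 units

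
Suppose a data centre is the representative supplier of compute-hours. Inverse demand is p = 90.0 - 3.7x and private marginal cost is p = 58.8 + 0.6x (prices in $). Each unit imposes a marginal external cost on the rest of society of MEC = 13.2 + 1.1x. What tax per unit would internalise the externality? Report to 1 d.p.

Social marginal cost = private MC + MEC = 72.0 + 1.7x.
Set SMC = demand: 72.0 + 1.7x = 90.0 - 3.7x → x* = 3.3333.
The Pigouvian tax equals MEC at x*: 13.2 + 1.1×3.3333 = 16.8666.

tax = $16.9 per unit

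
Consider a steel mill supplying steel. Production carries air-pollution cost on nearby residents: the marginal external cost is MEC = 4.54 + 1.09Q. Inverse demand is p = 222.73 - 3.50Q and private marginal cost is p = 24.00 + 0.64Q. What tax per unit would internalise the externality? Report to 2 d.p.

tax = 45.01 per unit

Social marginal cost = private MC + MEC = 28.54 + 1.73Q.
Set SMC = demand: 28.54 + 1.73Q = 222.73 - 3.50Q → Q* = 37.1300.
The Pigouvian tax equals MEC at Q*: 4.54 + 1.09×37.1300 = 45.0117.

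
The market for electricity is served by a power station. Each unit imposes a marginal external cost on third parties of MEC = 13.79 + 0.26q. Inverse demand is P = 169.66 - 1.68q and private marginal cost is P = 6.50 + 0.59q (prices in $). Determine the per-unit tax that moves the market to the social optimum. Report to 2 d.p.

Social marginal cost = private MC + MEC = 20.29 + 0.85q.
Set SMC = demand: 20.29 + 0.85q = 169.66 - 1.68q → q* = 59.0395.
The Pigouvian tax equals MEC at q*: 13.79 + 0.26×59.0395 = 29.1403.

tax = $29.14 per unit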